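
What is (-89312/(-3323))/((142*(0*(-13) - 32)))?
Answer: -2791/471866 ≈ -0.0059148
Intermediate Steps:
(-89312/(-3323))/((142*(0*(-13) - 32))) = (-89312*(-1/3323))/((142*(0 - 32))) = 89312/(3323*((142*(-32)))) = (89312/3323)/(-4544) = (89312/3323)*(-1/4544) = -2791/471866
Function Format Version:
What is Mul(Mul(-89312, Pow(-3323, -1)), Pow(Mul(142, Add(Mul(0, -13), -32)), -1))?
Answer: Rational(-2791, 471866) ≈ -0.0059148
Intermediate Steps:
Mul(Mul(-89312, Pow(-3323, -1)), Pow(Mul(142, Add(Mul(0, -13), -32)), -1)) = Mul(Mul(-89312, Rational(-1, 3323)), Pow(Mul(142, Add(0, -32)), -1)) = Mul(Rational(89312, 3323), Pow(Mul(142, -32), -1)) = Mul(Rational(89312, 3323), Pow(-4544, -1)) = Mul(Rational(89312, 3323), Rational(-1, 4544)) = Rational(-2791, 471866)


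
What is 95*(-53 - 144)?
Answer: -18715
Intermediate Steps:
95*(-53 - 144) = 95*(-197) = -18715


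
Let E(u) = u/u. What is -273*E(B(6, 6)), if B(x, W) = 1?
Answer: -273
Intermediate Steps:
E(u) = 1
-273*E(B(6, 6)) = -273*1 = -273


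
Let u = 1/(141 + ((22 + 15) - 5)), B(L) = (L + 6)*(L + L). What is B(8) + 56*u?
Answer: 38808/173 ≈ 224.32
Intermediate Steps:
B(L) = 2*L*(6 + L) (B(L) = (6 + L)*(2*L) = 2*L*(6 + L))
u = 1/173 (u = 1/(141 + (37 - 5)) = 1/(141 + 32) = 1/173 ≈ 0.0057803)
B(8) + 56*u = 2*8*(6 + 8) + 56*(1/173) = 2*8*14 + 56/173 = 224 + 56/173 = 38808/173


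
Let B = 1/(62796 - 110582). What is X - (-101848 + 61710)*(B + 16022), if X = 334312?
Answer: 15373361819695/23893 ≈ 6.4343e+8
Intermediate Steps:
B = -1/47786 (B = 1/(-47786) = -1/47786 ≈ -2.0927e-5)
X - (-101848 + 61710)*(B + 16022) = 334312 - (-101848 + 61710)*(-1/47786 + 16022) = 334312 - (-40138)*765627291/47786 = 334312 - 1*(-15365374103079/23893) = 334312 + 15365374103079/23893 = 15373361819695/23893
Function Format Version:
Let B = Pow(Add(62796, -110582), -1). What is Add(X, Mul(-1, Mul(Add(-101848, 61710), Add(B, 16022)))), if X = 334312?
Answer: Rational(15373361819695, 23893) ≈ 6.4343e+8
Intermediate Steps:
B = Rational(-1, 47786) (B = Pow(-47786, -1) = Rational(-1, 47786) ≈ -2.0927e-5)
Add(X, Mul(-1, Mul(Add(-101848, 61710), Add(B, 16022)))) = Add(334312, Mul(-1, Mul(Add(-101848, 61710), Add(Rational(-1, 47786), 16022)))) = Add(334312, Mul(-1, Mul(-40138, Rational(765627291, 47786)))) = Add(334312, Mul(-1, Rational(-15365374103079, 23893))) = Add(334312, Rational(15365374103079, 23893)) = Rational(15373361819695, 23893)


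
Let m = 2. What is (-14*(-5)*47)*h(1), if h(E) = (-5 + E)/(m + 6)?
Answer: -1645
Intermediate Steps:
h(E) = -5/8 + E/8 (h(E) = (-5 + E)/(2 + 6) = (-5 + E)/8 = (-5 + E)*(⅛) = -5/8 + E/8)
(-14*(-5)*47)*h(1) = (-14*(-5)*47)*(-5/8 + (⅛)*1) = (70*47)*(-5/8 + ⅛) = 3290*(-½) = -1645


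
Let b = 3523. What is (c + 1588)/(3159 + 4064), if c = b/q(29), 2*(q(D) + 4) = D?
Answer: 40394/151683 ≈ 0.26631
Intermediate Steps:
q(D) = -4 + D/2
c = 7046/21 (c = 3523/(-4 + (1/2)*29) = 3523/(-4 + 29/2) = 3523/(21/2) = 3523*(2/21) = 7046/21 ≈ 335.52)
(c + 1588)/(3159 + 4064) = (7046/21 + 1588)/(3159 + 4064) = (40394/21)/7223 = (40394/21)*(1/7223) = 40394/151683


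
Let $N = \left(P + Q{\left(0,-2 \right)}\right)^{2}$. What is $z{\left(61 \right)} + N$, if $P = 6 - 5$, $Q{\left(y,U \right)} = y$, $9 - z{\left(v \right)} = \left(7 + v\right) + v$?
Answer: $-119$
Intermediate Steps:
$z{\left(v \right)} = 2 - 2 v$ ($z{\left(v \right)} = 9 - \left(\left(7 + v\right) + v\right) = 9 - \left(7 + 2 v\right) = 2 - 2 v$)
$P = 1$
$N = 1$ ($N = \left(1 + 0\right)^{2} = 1^{2} = 1$)
$z{\left(61 \right)} + N = \left(2 - 122\right) + 1 = -120 + 1 = -119$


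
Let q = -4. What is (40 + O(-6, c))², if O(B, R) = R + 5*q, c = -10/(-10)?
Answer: 441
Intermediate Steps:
c = 1 (c = -10*(-⅒) = 1)
O(B, R) = -20 + R (O(B, R) = R + 5*(-4) = R - 20 = -20 + R)
(40 + O(-6, c))² = (40 + (-20 + 1))² = (40 - 19)² = 21² = 441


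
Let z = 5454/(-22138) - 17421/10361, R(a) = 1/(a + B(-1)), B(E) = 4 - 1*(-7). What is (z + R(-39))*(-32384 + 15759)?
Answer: 14974697517875/458743636 ≈ 32643.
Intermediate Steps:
B(E) = 11 (B(E) = 4 + 7 = 11)
R(a) = 1/(11 + a) (R(a) = 1/(a + 11) = 1/(11 + a))
z = -221087496/114685909 (z = 5454*(-1/22138) - 17421*1/10361 = -2727/11069 - 17421/10361 = -221087496/114685909 ≈ -1.9278)
(z + R(-39))*(-32384 + 15759) = (-221087496/114685909 + 1/(11 - 39))*(-32384 + 15759) = (-221087496/114685909 + 1/(-28))*(-16625) = (-221087496/114685909 - 1/28)*(-16625) = -6305135797/3211205452*(-16625) = 14974697517875/458743636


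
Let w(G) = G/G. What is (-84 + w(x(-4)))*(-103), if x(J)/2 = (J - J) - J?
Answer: 8549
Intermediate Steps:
x(J) = -2*J (x(J) = 2*((J - J) - J) = 2*(0 - J) = 2*(-J) = -2*J)
w(G) = 1
(-84 + w(x(-4)))*(-103) = (-84 + 1)*(-103) = -83*(-103) = 8549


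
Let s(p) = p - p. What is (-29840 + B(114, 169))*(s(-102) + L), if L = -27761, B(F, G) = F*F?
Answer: 467606284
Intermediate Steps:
B(F, G) = F**2
s(p) = 0
(-29840 + B(114, 169))*(s(-102) + L) = (-29840 + 114**2)*(0 - 27761) = (-29840 + 12996)*(-27761) = -16844*(-27761) = 467606284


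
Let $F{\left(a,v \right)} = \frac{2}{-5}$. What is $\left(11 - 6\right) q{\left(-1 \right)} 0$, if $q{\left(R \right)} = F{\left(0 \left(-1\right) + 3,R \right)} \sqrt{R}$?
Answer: $0$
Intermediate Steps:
$F{\left(a,v \right)} = - \frac{2}{5}$ ($F{\left(a,v \right)} = 2 \left(- \frac{1}{5}\right) = - \frac{2}{5}$)
$q{\left(R \right)} = - \frac{2 \sqrt{R}}{5}$
$\left(11 - 6\right) q{\left(-1 \right)} 0 = \left(11 - 6\right) \left(- \frac{2 \sqrt{-1}}{5}\right) 0 = \left(11 - 6\right) \left(- \frac{2 i}{5}\right) 0 = 5 \left(- \frac{2 i}{5}\right) 0 = - 2 i 0 = 0$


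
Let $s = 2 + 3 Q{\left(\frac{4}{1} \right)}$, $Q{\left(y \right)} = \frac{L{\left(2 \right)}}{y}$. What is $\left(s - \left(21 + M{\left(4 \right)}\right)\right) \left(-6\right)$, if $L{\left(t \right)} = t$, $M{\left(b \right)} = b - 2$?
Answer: $117$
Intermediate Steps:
$M{\left(b \right)} = -2 + b$ ($M{\left(b \right)} = b - 2 = -2 + b$)
$Q{\left(y \right)} = \frac{2}{y}$
$s = \frac{7}{2}$ ($s = 2 + 3 \frac{2}{4 \cdot 1^{-1}} = 2 + 3 \frac{2}{4 \cdot 1} = 2 + 3 \cdot \frac{2}{4} = 2 + 3 \cdot 2 \cdot \frac{1}{4} = 2 + 3 \cdot \frac{1}{2} = 2 + \frac{3}{2} = \frac{7}{2} \approx 3.5$)
$\left(s - \left(21 + M{\left(4 \right)}\right)\right) \left(-6\right) = \left(\frac{7}{2} - 23\right) \left(-6\right) = \left(- \frac{39}{2}\right) \left(-6\right) = 117$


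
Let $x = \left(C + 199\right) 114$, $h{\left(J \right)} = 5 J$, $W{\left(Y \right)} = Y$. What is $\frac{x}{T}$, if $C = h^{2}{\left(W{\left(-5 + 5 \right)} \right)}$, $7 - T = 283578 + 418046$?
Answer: $- \frac{22686}{701617} \approx -0.032334$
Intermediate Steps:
$T = -701617$ ($T = 7 - \left(283578 + 418046\right) = 7 - 701624 = -701617$)
$C = 0$ ($C = \left(5 \left(-5 + 5\right)\right)^{2} = \left(5 \cdot 0\right)^{2} = 0^{2} = 0$)
$x = 22686$ ($x = \left(0 + 199\right) 114 = 199 \cdot 114 = 22686$)
$\frac{x}{T} = \frac{22686}{-701617} = 22686 \left(- \frac{1}{701617}\right) = - \frac{22686}{701617}$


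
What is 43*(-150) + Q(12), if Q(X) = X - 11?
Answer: -6449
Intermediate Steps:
Q(X) = -11 + X
43*(-150) + Q(12) = 43*(-150) + (-11 + 12) = -6450 + 1 = -6449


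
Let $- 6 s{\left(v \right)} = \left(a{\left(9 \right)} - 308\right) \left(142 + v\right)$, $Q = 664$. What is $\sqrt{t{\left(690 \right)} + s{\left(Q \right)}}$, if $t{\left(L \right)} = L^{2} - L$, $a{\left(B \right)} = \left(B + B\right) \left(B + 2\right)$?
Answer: $\frac{4 \sqrt{275730}}{3} \approx 700.13$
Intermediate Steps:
$a{\left(B \right)} = 2 B \left(2 + B\right)$
$s{\left(v \right)} = \frac{7810}{3} + \frac{55 v}{3}$ ($s{\left(v \right)} = - \frac{\left(2 \cdot 9 \left(2 + 9\right) - 308\right) \left(142 + v\right)}{6} = - \frac{\left(2 \cdot 9 \cdot 11 - 308\right) \left(142 + v\right)}{6} = - \frac{\left(198 - 308\right) \left(142 + v\right)}{6} = - \frac{\left(-110\right) \left(142 + v\right)}{6} = - \frac{-15620 - 110 v}{6} = \frac{7810}{3} + \frac{55 v}{3}$)
$\sqrt{t{\left(690 \right)} + s{\left(Q \right)}} = \sqrt{690 \left(-1 + 690\right) + \left(\frac{7810}{3} + \frac{55}{3} \cdot 664\right)} = \sqrt{690 \cdot 689 + \left(\frac{7810}{3} + \frac{36520}{3}\right)} = \sqrt{475410 + \frac{44330}{3}} = \sqrt{\frac{1470560}{3}} = \frac{4 \sqrt{275730}}{3}$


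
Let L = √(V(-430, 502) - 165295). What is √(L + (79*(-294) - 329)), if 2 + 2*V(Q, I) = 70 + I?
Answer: √(-23555 + I*√165010) ≈ 1.323 + 153.48*I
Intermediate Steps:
V(Q, I) = 34 + I/2 (V(Q, I) = -1 + (70 + I)/2 = -1 + (35 + I/2) = 34 + I/2)
L = I*√165010 (L = √((34 + (½)*502) - 165295) = √((34 + 251) - 165295) = √(285 - 165295) = √(-165010) = I*√165010 ≈ 406.21*I)
√(L + (79*(-294) - 329)) = √(I*√165010 + (79*(-294) - 329)) = √(I*√165010 + (-23226 - 329)) = √(I*√165010 - 23555) = √(-23555 + I*√165010)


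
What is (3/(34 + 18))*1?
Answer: 3/52 ≈ 0.057692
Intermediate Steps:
(3/(34 + 18))*1 = (3/52)*1 = 3/52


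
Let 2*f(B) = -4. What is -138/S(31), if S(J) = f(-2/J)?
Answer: 69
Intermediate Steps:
f(B) = -2 (f(B) = (1/2)*(-4) = -2)
S(J) = -2
-138/S(31) = -138/(-2) = -138*(-1/2) = 69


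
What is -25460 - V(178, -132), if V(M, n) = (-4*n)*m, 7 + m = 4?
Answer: -23876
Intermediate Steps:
m = -3 (m = -7 + 4 = -3)
V(M, n) = 12*n (V(M, n) = -4*n*(-3) = 12*n)
-25460 - V(178, -132) = -25460 - 12*(-132) = -25460 - 1*(-1584) = -25460 + 1584 = -23876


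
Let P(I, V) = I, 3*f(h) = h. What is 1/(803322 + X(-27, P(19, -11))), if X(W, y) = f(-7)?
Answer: 3/2409959 ≈ 1.2448e-6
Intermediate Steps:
f(h) = h/3
X(W, y) = -7/3 (X(W, y) = (⅓)*(-7) = -7/3)
1/(803322 + X(-27, P(19, -11))) = 1/(803322 - 7/3) = 1/(2409959/3) = 3/2409959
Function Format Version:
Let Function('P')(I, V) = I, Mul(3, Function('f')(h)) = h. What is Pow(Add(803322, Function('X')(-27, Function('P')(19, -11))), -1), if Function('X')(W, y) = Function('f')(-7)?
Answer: Rational(3, 2409959) ≈ 1.2448e-6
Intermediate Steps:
Function('f')(h) = Mul(Rational(1, 3), h)
Function('X')(W, y) = Rational(-7, 3) (Function('X')(W, y) = Mul(Rational(1, 3), -7) = Rational(-7, 3))
Pow(Add(803322, Function('X')(-27, Function('P')(19, -11))), -1) = Pow(Add(803322, Rational(-7, 3)), -1) = Pow(Rational(2409959, 3), -1) = Rational(3, 2409959)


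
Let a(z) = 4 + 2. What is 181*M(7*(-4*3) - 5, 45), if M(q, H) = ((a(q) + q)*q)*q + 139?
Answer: -118972024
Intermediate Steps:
a(z) = 6
M(q, H) = 139 + q²*(6 + q) (M(q, H) = ((6 + q)*q)*q + 139 = (q*(6 + q))*q + 139 = q²*(6 + q) + 139 = 139 + q²*(6 + q))
181*M(7*(-4*3) - 5, 45) = 181*(139 + (7*(-4*3) - 5)³ + 6*(7*(-4*3) - 5)²) = 181*(139 + (7*(-12) - 5)³ + 6*(7*(-12) - 5)²) = 181*(139 + (-84 - 5)³ + 6*(-84 - 5)²) = 181*(139 + (-89)³ + 6*(-89)²) = 181*(139 - 704969 + 6*7921) = 181*(139 - 704969 + 47526) = 181*(-657304) = -118972024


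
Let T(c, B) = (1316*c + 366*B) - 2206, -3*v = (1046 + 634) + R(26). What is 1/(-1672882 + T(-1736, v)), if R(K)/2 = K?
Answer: -1/4170968 ≈ -2.3975e-7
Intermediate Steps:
R(K) = 2*K
v = -1732/3 (v = -((1046 + 634) + 2*26)/3 = -(1680 + 52)/3 = -⅓*1732 = -1732/3 ≈ -577.33)
T(c, B) = -2206 + 366*B + 1316*c (T(c, B) = (366*B + 1316*c) - 2206 = -2206 + 366*B + 1316*c)
1/(-1672882 + T(-1736, v)) = 1/(-1672882 + (-2206 + 366*(-1732/3) + 1316*(-1736))) = 1/(-1672882 + (-2206 - 211304 - 2284576)) = 1/(-1672882 - 2498086) = 1/(-4170968) = -1/4170968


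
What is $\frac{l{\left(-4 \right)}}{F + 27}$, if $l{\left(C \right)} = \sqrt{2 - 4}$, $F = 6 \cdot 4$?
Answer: $\frac{i \sqrt{2}}{51} \approx 0.02773 i$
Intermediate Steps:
$F = 24$
$l{\left(C \right)} = i \sqrt{2}$ ($l{\left(C \right)} = \sqrt{-2} = i \sqrt{2}$)
$\frac{l{\left(-4 \right)}}{F + 27} = \frac{i \sqrt{2}}{24 + 27} = \frac{i \sqrt{2}}{51}$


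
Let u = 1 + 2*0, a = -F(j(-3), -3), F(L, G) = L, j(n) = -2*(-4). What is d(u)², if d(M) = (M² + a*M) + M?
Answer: 36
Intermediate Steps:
j(n) = 8
a = -8 (a = -1*8 = -8)
u = 1 (u = 1 + 0 = 1)
d(M) = M² - 7*M (d(M) = (M² - 8*M) + M = M² - 7*M)
d(u)² = (1*(-7 + 1))² = (1*(-6))² = (-6)² = 36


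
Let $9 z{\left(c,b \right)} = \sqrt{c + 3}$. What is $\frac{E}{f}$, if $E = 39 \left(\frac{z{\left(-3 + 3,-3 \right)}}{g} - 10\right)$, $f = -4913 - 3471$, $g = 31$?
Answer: $\frac{195}{4192} - \frac{13 \sqrt{3}}{779712} \approx 0.046488$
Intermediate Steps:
$z{\left(c,b \right)} = \frac{\sqrt{3 + c}}{9}$ ($z{\left(c,b \right)} = \frac{\sqrt{c + 3}}{9} = \frac{\sqrt{3 + c}}{9}$)
$f = -8384$
$E = -390 + \frac{13 \sqrt{3}}{93}$ ($E = 39 \left(\frac{\frac{1}{9} \sqrt{3 + \left(-3 + 3\right)}}{31} - 10\right) = 39 \left(\frac{\sqrt{3 + 0}}{9} \cdot \frac{1}{31} - 10\right) = 39 \left(\frac{\sqrt{3}}{9} \cdot \frac{1}{31} - 10\right) = 39 \left(\frac{\sqrt{3}}{279} - 10\right) = 39 \left(-10 + \frac{\sqrt{3}}{279}\right) = -390 + \frac{13 \sqrt{3}}{93} \approx -389.76$)
$\frac{E}{f} = \frac{-390 + \frac{13 \sqrt{3}}{93}}{-8384} = \left(-390 + \frac{13 \sqrt{3}}{93}\right) \left(- \frac{1}{8384}\right) = \frac{195}{4192} - \frac{13 \sqrt{3}}{779712}$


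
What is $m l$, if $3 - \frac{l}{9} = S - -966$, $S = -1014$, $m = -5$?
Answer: $-2295$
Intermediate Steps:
$l = 459$ ($l = 27 - 9 \left(-1014 - -966\right) = 27 - 9 \left(-1014 + 966\right) = 27 - -432 = 27 + 432 = 459$)
$m l = \left(-5\right) 459 = -2295$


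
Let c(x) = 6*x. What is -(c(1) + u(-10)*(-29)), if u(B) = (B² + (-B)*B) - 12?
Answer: -354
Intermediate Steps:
u(B) = -12 (u(B) = (B² - B²) - 12 = 0 - 12 = -12)
-(c(1) + u(-10)*(-29)) = -(6*1 - 12*(-29)) = -(6 + 348) = -1*354 = -354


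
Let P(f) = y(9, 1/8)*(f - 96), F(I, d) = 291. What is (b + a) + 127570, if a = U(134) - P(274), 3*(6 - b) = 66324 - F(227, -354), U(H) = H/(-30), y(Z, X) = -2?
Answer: 1588748/15 ≈ 1.0592e+5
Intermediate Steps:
P(f) = 192 - 2*f (P(f) = -2*(f - 96) = -2*(-96 + f) = 192 - 2*f)
U(H) = -H/30 (U(H) = H*(-1/30) = -H/30)
b = -22005 (b = 6 - (66324 - 1*291)/3 = 6 - (66324 - 291)/3 = 6 - ⅓*66033 = 6 - 22011 = -22005)
a = 5273/15 (a = -1/30*134 - (192 - 2*274) = -67/15 - (192 - 548) = -67/15 - 1*(-356) = -67/15 + 356 = 5273/15 ≈ 351.53)
(b + a) + 127570 = (-22005 + 5273/15) + 127570 = -324802/15 + 127570 = 1588748/15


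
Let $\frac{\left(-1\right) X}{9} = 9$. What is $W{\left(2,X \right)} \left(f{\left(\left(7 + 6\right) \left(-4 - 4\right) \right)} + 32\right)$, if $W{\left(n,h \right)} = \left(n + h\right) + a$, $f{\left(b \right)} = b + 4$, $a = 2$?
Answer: $5236$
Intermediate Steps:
$X = -81$ ($X = \left(-9\right) 9 = -81$)
$f{\left(b \right)} = 4 + b$
$W{\left(n,h \right)} = 2 + h + n$ ($W{\left(n,h \right)} = \left(n + h\right) + 2 = \left(h + n\right) + 2 = 2 + h + n$)
$W{\left(2,X \right)} \left(f{\left(\left(7 + 6\right) \left(-4 - 4\right) \right)} + 32\right) = \left(2 - 81 + 2\right) \left(\left(4 + \left(7 + 6\right) \left(-4 - 4\right)\right) + 32\right) = - 77 \left(\left(4 + 13 \left(-8\right)\right) + 32\right) = - 77 \left(\left(4 - 104\right) + 32\right) = - 77 \left(-100 + 32\right) = \left(-77\right) \left(-68\right) = 5236$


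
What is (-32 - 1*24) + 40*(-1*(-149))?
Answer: 5904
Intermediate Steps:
(-32 - 1*24) + 40*(-1*(-149)) = (-32 - 24) + 40*149 = -56 + 5960 = 5904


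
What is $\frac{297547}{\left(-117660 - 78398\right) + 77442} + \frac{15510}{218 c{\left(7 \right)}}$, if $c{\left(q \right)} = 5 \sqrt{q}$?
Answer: $- \frac{297547}{118616} + \frac{1551 \sqrt{7}}{763} \approx 2.8697$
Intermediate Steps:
$\frac{297547}{\left(-117660 - 78398\right) + 77442} + \frac{15510}{218 c{\left(7 \right)}} = \frac{297547}{\left(-117660 - 78398\right) + 77442} + \frac{15510}{218 \cdot 5 \sqrt{7}} = \frac{297547}{-196058 + 77442} + \frac{15510}{1090 \sqrt{7}} = \frac{297547}{-118616} + 15510 \frac{\sqrt{7}}{7630} = 297547 \left(- \frac{1}{118616}\right) + \frac{1551 \sqrt{7}}{763} = - \frac{297547}{118616} + \frac{1551 \sqrt{7}}{763}$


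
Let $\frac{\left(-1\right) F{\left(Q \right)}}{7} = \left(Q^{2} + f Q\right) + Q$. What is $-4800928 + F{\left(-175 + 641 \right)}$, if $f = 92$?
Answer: $-6624386$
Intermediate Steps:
$F{\left(Q \right)} = - 651 Q - 7 Q^{2}$ ($F{\left(Q \right)} = - 7 \left(\left(Q^{2} + 92 Q\right) + Q\right) = - 7 \left(Q^{2} + 93 Q\right) = - 651 Q - 7 Q^{2}$)
$-4800928 + F{\left(-175 + 641 \right)} = -4800928 - 7 \left(-175 + 641\right) \left(93 + \left(-175 + 641\right)\right) = -4800928 - 3262 \left(93 + 466\right) = -4800928 - 3262 \cdot 559 = -4800928 - 1823458 = -6624386$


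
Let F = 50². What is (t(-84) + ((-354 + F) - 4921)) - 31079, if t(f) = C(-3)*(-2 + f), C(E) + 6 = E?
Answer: -33080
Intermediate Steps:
F = 2500
C(E) = -6 + E
t(f) = 18 - 9*f (t(f) = (-6 - 3)*(-2 + f) = -9*(-2 + f) = 18 - 9*f)
(t(-84) + ((-354 + F) - 4921)) - 31079 = ((18 - 9*(-84)) + ((-354 + 2500) - 4921)) - 31079 = ((18 + 756) + (2146 - 4921)) - 31079 = (774 - 2775) - 31079 = -2001 - 31079 = -33080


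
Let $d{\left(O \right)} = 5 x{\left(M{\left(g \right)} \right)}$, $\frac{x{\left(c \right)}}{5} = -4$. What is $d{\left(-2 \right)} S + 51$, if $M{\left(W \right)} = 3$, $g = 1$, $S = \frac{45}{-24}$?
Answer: $\frac{477}{2} \approx 238.5$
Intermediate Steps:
$S = - \frac{15}{8}$ ($S = 45 \left(- \frac{1}{24}\right) = - \frac{15}{8} \approx -1.875$)
$x{\left(c \right)} = -20$ ($x{\left(c \right)} = 5 \left(-4\right) = -20$)
$d{\left(O \right)} = -100$ ($d{\left(O \right)} = 5 \left(-20\right) = -100$)
$d{\left(-2 \right)} S + 51 = \left(-100\right) \left(- \frac{15}{8}\right) + 51 = \frac{375}{2} + 51 = \frac{477}{2}$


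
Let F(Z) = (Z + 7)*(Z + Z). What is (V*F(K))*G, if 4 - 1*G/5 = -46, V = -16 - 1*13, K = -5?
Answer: 145000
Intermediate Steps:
V = -29 (V = -16 - 13 = -29)
G = 250 (G = 20 - 5*(-46) = 20 + 230 = 250)
F(Z) = 2*Z*(7 + Z) (F(Z) = (7 + Z)*(2*Z) = 2*Z*(7 + Z))
(V*F(K))*G = -58*(-5)*(7 - 5)*250 = -58*(-5)*2*250 = -29*(-20)*250 = 580*250 = 145000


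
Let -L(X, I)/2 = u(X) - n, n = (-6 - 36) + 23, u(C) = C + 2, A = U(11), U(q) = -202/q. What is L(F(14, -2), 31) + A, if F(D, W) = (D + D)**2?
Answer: -17912/11 ≈ -1628.4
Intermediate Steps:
F(D, W) = 4*D**2 (F(D, W) = (2*D)**2 = 4*D**2)
A = -202/11 ≈ -18.364
u(C) = 2 + C
n = -19 (n = -42 + 23 = -19)
L(X, I) = -42 - 2*X (L(X, I) = -2*((2 + X) - 1*(-19)) = -2*((2 + X) + 19) = -2*(21 + X) = -42 - 2*X)
L(F(14, -2), 31) + A = (-42 - 8*14**2) - 202/11 = (-42 - 8*196) - 202/11 = (-42 - 2*784) - 202/11 = (-42 - 1568) - 202/11 = -1610 - 202/11 = -17912/11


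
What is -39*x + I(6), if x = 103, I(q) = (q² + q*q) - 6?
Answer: -3951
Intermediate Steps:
I(q) = -6 + 2*q² (I(q) = (q² + q²) - 6 = 2*q² - 6 = -6 + 2*q²)
-39*x + I(6) = -39*103 + (-6 + 2*6²) = -4017 + (-6 + 2*36) = -4017 + (-6 + 72) = -4017 + 66 = -3951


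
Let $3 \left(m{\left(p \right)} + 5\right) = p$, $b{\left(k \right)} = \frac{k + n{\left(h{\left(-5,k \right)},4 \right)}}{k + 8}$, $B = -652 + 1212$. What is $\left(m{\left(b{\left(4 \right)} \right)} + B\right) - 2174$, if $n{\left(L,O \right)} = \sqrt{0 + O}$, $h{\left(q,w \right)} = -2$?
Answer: $- \frac{9713}{6} \approx -1618.8$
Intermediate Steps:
$B = 560$
$n{\left(L,O \right)} = \sqrt{O}$
$b{\left(k \right)} = \frac{2 + k}{8 + k}$ ($b{\left(k \right)} = \frac{k + \sqrt{4}}{k + 8} = \frac{k + 2}{8 + k} = \frac{2 + k}{8 + k}$)
$m{\left(p \right)} = -5 + \frac{p}{3}$
$\left(m{\left(b{\left(4 \right)} \right)} + B\right) - 2174 = \left(\left(-5 + \frac{\frac{1}{8 + 4} \left(2 + 4\right)}{3}\right) + 560\right) - 2174 = \left(\left(-5 + \frac{\frac{1}{12} \cdot 6}{3}\right) + 560\right) - 2174 = \left(\left(-5 + \frac{1}{3} \cdot \frac{1}{2}\right) + 560\right) - 2174 = \left(\left(-5 + \frac{1}{6}\right) + 560\right) - 2174 = \left(- \frac{29}{6} + 560\right) - 2174 = \frac{3331}{6} - 2174 = - \frac{9713}{6}$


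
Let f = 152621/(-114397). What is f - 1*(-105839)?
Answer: 12107511462/114397 ≈ 1.0584e+5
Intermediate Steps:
f = -152621/114397 (f = 152621*(-1/114397) = -152621/114397 ≈ -1.3341)
f - 1*(-105839) = -152621/114397 - 1*(-105839) = -152621/114397 + 105839 = 12107511462/114397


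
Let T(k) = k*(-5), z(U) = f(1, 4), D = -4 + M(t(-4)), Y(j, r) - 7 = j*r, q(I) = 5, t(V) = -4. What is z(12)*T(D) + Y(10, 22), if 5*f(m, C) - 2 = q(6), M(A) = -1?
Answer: 262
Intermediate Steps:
Y(j, r) = 7 + j*r
f(m, C) = 7/5 (f(m, C) = 2/5 + (1/5)*5 = 2/5 + 1 = 7/5)
D = -5 (D = -4 - 1 = -5)
z(U) = 7/5
T(k) = -5*k
z(12)*T(D) + Y(10, 22) = 7*(-5*(-5))/5 + (7 + 10*22) = (7/5)*25 + (7 + 220) = 35 + 227 = 262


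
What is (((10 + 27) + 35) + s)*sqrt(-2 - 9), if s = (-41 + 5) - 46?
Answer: -10*I*sqrt(11) ≈ -33.166*I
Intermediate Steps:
s = -82 (s = -36 - 46 = -82)
(((10 + 27) + 35) + s)*sqrt(-2 - 9) = (((10 + 27) + 35) - 82)*sqrt(-2 - 9) = ((37 + 35) - 82)*sqrt(-11) = (72 - 82)*(I*sqrt(11)) = -10*I*sqrt(11)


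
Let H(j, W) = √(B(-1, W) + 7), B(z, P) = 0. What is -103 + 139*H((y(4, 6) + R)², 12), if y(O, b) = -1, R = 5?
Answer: -103 + 139*√7 ≈ 264.76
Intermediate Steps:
H(j, W) = √7 (H(j, W) = √(0 + 7) = √7)
-103 + 139*H((y(4, 6) + R)², 12) = -103 + 139*√7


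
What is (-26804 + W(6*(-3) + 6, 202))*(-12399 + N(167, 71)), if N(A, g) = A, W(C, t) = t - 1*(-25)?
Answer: 325089864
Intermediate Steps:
W(C, t) = 25 + t (W(C, t) = t + 25 = 25 + t)
(-26804 + W(6*(-3) + 6, 202))*(-12399 + N(167, 71)) = (-26804 + (25 + 202))*(-12399 + 167) = (-26804 + 227)*(-12232) = -26577*(-12232) = 325089864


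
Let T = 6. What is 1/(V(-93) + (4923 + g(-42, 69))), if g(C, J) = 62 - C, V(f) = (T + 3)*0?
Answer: 1/5027 ≈ 0.00019893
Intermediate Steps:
V(f) = 0 (V(f) = (6 + 3)*0 = 9*0 = 0)
1/(V(-93) + (4923 + g(-42, 69))) = 1/(0 + (4923 + (62 - 1*(-42)))) = 1/(0 + (4923 + (62 + 42))) = 1/(0 + (4923 + 104)) = 1/(0 + 5027) = 1/5027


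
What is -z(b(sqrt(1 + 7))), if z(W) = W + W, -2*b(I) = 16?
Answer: 16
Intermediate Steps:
b(I) = -8 (b(I) = -1/2*16 = -8)
z(W) = 2*W
-z(b(sqrt(1 + 7))) = -2*(-8) = -1*(-16) = 16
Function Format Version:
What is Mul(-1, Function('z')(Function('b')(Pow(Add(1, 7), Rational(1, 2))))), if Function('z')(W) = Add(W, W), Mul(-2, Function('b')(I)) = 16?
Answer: 16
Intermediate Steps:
Function('b')(I) = -8 (Function('b')(I) = Mul(Rational(-1, 2), 16) = -8)
Function('z')(W) = Mul(2, W)
Mul(-1, Function('z')(Function('b')(Pow(Add(1, 7), Rational(1, 2))))) = Mul(-1, Mul(2, -8)) = Mul(-1, -16) = 16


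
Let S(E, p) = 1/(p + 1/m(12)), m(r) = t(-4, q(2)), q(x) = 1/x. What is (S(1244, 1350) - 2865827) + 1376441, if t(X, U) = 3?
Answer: -6033502683/4051 ≈ -1.4894e+6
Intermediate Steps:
m(r) = 3
S(E, p) = 1/(1/3 + p) (S(E, p) = 1/(p + 1/3) = 1/(1/3 + p))
(S(1244, 1350) - 2865827) + 1376441 = (3/(1 + 3*1350) - 2865827) + 1376441 = (3/(1 + 4050) - 2865827) + 1376441 = (3/4051 - 2865827) + 1376441 = -11609465174/4051 + 1376441 = -6033502683/4051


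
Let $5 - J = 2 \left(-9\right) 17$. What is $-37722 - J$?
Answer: $-38033$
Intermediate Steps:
$J = 311$ ($J = 5 - 2 \left(-9\right) 17 = 5 - \left(-18\right) 17 = 5 - -306 = 5 + 306 = 311$)
$-37722 - J = -37722 - 311 = -38033$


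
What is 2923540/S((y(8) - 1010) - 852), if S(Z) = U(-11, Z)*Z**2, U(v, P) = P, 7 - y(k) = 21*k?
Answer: -2923540/8279186167 ≈ -0.00035312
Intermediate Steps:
y(k) = 7 - 21*k
S(Z) = Z**3 (S(Z) = Z*Z**2 = Z**3)
2923540/S((y(8) - 1010) - 852) = 2923540/((((7 - 21*8) - 1010) - 852)**3) = 2923540/((((7 - 168) - 1010) - 852)**3) = 2923540/(((-161 - 1010) - 852)**3) = 2923540/((-1171 - 852)**3) = 2923540/((-2023)**3) = 2923540/(-8279186167) = 2923540*(-1/8279186167) = -2923540/8279186167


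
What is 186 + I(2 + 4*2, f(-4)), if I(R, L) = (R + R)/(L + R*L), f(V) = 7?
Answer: 14342/77 ≈ 186.26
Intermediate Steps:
I(R, L) = 2*R/(L + L*R) (I(R, L) = (2*R)/(L + L*R) = 2*R/(L + L*R))
186 + I(2 + 4*2, f(-4)) = 186 + 2*(2 + 4*2)/(7*(1 + (2 + 4*2))) = 186 + 2*(2 + 8)*(⅐)/(1 + (2 + 8)) = 186 + 2*10*(⅐)/(1 + 10) = 186 + 2*10*(⅐)/11 = 186 + 2*10*(⅐)*(1/11) = 186 + 20/77 = 14342/77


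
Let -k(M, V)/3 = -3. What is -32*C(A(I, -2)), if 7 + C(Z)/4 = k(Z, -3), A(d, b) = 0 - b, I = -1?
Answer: -256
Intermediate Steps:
k(M, V) = 9 (k(M, V) = -3*(-3) = 9)
A(d, b) = -b
C(Z) = 8 (C(Z) = -28 + 4*9 = -28 + 36 = 8)
-32*C(A(I, -2)) = -32*8 = -256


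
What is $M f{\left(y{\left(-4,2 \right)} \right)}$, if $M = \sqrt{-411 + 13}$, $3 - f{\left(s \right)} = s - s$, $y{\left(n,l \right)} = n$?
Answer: $3 i \sqrt{398} \approx 59.85 i$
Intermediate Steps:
$f{\left(s \right)} = 3$ ($f{\left(s \right)} = 3 - \left(s - s\right) = 3 - 0 = 3 + 0 = 3$)
$M = i \sqrt{398}$ ($M = \sqrt{-398} = i \sqrt{398} \approx 19.95 i$)
$M f{\left(y{\left(-4,2 \right)} \right)} = i \sqrt{398} \cdot 3 = 3 i \sqrt{398}$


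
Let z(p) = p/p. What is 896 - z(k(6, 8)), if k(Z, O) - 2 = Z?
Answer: 895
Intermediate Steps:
k(Z, O) = 2 + Z
z(p) = 1
896 - z(k(6, 8)) = 896 - 1*1 = 896 - 1 = 895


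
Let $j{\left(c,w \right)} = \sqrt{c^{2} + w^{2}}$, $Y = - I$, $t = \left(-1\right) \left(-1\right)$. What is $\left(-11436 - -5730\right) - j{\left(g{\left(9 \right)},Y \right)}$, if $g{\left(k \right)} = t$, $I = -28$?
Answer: $-5706 - \sqrt{785} \approx -5734.0$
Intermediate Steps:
$t = 1$
$g{\left(k \right)} = 1$
$Y = 28$ ($Y = \left(-1\right) \left(-28\right) = 28$)
$\left(-11436 - -5730\right) - j{\left(g{\left(9 \right)},Y \right)} = \left(-11436 - -5730\right) - \sqrt{1^{2} + 28^{2}} = \left(-11436 + 5730\right) - \sqrt{1 + 784} = -5706 - \sqrt{785}$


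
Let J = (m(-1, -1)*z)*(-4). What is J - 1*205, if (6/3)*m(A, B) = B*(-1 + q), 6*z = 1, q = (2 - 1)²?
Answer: -205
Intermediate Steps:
q = 1 (q = 1² = 1)
z = ⅙ (z = (⅙)*1 = ⅙ ≈ 0.16667)
m(A, B) = 0 (m(A, B) = (B*(-1 + 1))/2 = (B*0)/2 = (½)*0 = 0)
J = 0 (J = (0*(⅙))*(-4) = 0*(-4) = 0)
J - 1*205 = 0 - 1*205 = 0 - 205 = -205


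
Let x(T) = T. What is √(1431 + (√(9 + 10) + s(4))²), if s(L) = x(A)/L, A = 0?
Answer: 5*√58 ≈ 38.079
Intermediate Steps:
s(L) = 0 (s(L) = 0/L = 0)
√(1431 + (√(9 + 10) + s(4))²) = √(1431 + (√(9 + 10) + 0)²) = √(1431 + (√19 + 0)²) = √(1431 + (√19)²) = √(1431 + 19) = √1450 = 5*√58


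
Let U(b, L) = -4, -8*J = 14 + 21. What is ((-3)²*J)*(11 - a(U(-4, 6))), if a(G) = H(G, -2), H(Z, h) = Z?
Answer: -4725/8 ≈ -590.63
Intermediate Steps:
J = -35/8 (J = -(14 + 21)/8 = -⅛*35 = -35/8 ≈ -4.3750)
a(G) = G
((-3)²*J)*(11 - a(U(-4, 6))) = ((-3)²*(-35/8))*(11 - 1*(-4)) = (9*(-35/8))*(11 + 4) = -315/8*15 = -4725/8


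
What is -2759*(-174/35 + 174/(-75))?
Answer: 3520484/175 ≈ 20117.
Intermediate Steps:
-2759*(-174/35 + 174/(-75)) = -2759*(-174*1/35 + 174*(-1/75)) = -2759*(-174/35 - 58/25) = -2759*(-1276/175) = 3520484/175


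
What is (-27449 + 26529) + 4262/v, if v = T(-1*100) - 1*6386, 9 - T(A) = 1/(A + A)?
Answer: -1174219480/1275399 ≈ -920.67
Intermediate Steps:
T(A) = 9 - 1/(2*A) (T(A) = 9 - 1/(A + A) = 9 - 1/(2*A))
v = -1275399/200 (v = (9 - 1/(2*((-1*100)))) - 1*6386 = (9 - 1/2/(-100)) - 6386 = (9 - 1/2*(-1/100)) - 6386 = (9 + 1/200) - 6386 = 1801/200 - 6386 = -1275399/200 ≈ -6377.0)
(-27449 + 26529) + 4262/v = (-27449 + 26529) + 4262/(-1275399/200) = -920 + 4262*(-200/1275399) = -920 - 852400/1275399 = -1174219480/1275399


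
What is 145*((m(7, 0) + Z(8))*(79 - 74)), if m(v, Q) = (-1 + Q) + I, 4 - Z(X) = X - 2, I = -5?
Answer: -5800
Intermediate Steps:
Z(X) = 6 - X (Z(X) = 4 - (X - 2) = 4 - (-2 + X) = 4 + (2 - X) = 6 - X)
m(v, Q) = -6 + Q (m(v, Q) = (-1 + Q) - 5 = -6 + Q)
145*((m(7, 0) + Z(8))*(79 - 74)) = 145*(((-6 + 0) + (6 - 1*8))*(79 - 74)) = 145*((-6 + (6 - 8))*5) = 145*((-6 - 2)*5) = 145*(-8*5) = 145*(-40) = -5800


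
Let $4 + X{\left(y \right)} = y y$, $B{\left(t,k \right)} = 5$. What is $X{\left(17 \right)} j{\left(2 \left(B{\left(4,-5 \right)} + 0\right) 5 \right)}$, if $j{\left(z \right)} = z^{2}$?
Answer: $712500$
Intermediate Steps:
$X{\left(y \right)} = -4 + y^{2}$ ($X{\left(y \right)} = -4 + y y = -4 + y^{2}$)
$X{\left(17 \right)} j{\left(2 \left(B{\left(4,-5 \right)} + 0\right) 5 \right)} = \left(-4 + 17^{2}\right) \left(2 \left(5 + 0\right) 5\right)^{2} = \left(-4 + 289\right) \left(2 \cdot 5 \cdot 5\right)^{2} = 285 \left(10 \cdot 5\right)^{2} = 285 \cdot 50^{2} = 285 \cdot 2500 = 712500$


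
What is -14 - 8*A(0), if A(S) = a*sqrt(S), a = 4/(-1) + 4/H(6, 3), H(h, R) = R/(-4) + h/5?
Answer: -14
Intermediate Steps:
H(h, R) = -R/4 + h/5 (H(h, R) = R*(-1/4) + h*(1/5) = -R/4 + h/5)
a = 44/9 (a = 4/(-1) + 4/(-1/4*3 + (1/5)*6) = 4*(-1) + 4/(-3/4 + 6/5) = -4 + 4/(9/20) = -4 + 4*(20/9) = -4 + 80/9 = 44/9 ≈ 4.8889)
A(S) = 44*sqrt(S)/9
-14 - 8*A(0) = -14 - 352*sqrt(0)/9 = -14 - 352*0/9 = -14 - 8*0 = -14 + 0 = -14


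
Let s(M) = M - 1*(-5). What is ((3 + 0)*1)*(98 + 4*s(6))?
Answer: 426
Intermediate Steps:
s(M) = 5 + M (s(M) = M + 5 = 5 + M)
((3 + 0)*1)*(98 + 4*s(6)) = ((3 + 0)*1)*(98 + 4*(5 + 6)) = (3*1)*(98 + 4*11) = 3*(98 + 44) = 3*142 = 426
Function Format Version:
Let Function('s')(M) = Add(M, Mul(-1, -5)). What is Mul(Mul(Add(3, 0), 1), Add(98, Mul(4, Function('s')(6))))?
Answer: 426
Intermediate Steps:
Function('s')(M) = Add(5, M) (Function('s')(M) = Add(M, 5) = Add(5, M))
Mul(Mul(Add(3, 0), 1), Add(98, Mul(4, Function('s')(6)))) = Mul(Mul(Add(3, 0), 1), Add(98, Mul(4, Add(5, 6)))) = Mul(Mul(3, 1), Add(98, Mul(4, 11))) = Mul(3, Add(98, 44)) = Mul(3, 142) = 426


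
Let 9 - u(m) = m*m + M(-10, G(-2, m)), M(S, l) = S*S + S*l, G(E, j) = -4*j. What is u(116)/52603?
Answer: -18187/52603 ≈ -0.34574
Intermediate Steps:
M(S, l) = S² + S*l
u(m) = -91 - m² - 40*m (u(m) = 9 - (m*m - 10*(-10 - 4*m)) = 9 - (m² + (100 + 40*m)) = 9 - (100 + m² + 40*m) = 9 + (-100 - m² - 40*m) = -91 - m² - 40*m)
u(116)/52603 = (-91 - 1*116² - 40*116)/52603 = (-91 - 1*13456 - 4640)*(1/52603) = (-91 - 13456 - 4640)*(1/52603) = -18187*1/52603 = -18187/52603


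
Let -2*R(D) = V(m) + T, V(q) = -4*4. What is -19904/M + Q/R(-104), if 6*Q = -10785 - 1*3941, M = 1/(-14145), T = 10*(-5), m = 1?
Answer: 27872658557/99 ≈ 2.8154e+8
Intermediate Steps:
T = -50
V(q) = -16
M = -1/14145 ≈ -7.0696e-5
R(D) = 33 (R(D) = -(-16 - 50)/2 = -½*(-66) = 33)
Q = -7363/3 (Q = (-10785 - 1*3941)/6 = (-10785 - 3941)/6 = (⅙)*(-14726) = -7363/3 ≈ -2454.3)
-19904/M + Q/R(-104) = -19904/(-1/14145) - 7363/3/33 = -19904*(-14145) - 7363/3*1/33 = 281542080 - 7363/99 = 27872658557/99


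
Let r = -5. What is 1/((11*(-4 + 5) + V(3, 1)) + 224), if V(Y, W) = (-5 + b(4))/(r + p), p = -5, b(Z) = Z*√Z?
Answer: 10/2347 ≈ 0.0042608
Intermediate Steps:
b(Z) = Z^(3/2)
V(Y, W) = -3/10 (V(Y, W) = (-5 + 4^(3/2))/(-5 - 5) = (-5 + 8)/(-10) = 3*(-⅒) = -3/10)
1/((11*(-4 + 5) + V(3, 1)) + 224) = 1/((11*(-4 + 5) - 3/10) + 224) = 1/((11*1 - 3/10) + 224) = 1/((11 - 3/10) + 224) = 1/(107/10 + 224) = 1/(2347/10) = 10/2347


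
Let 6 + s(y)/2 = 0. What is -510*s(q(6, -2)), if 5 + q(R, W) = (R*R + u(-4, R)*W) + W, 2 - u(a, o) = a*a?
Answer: 6120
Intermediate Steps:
u(a, o) = 2 - a² (u(a, o) = 2 - a*a = 2 - a²)
q(R, W) = -5 + R² - 13*W (q(R, W) = -5 + ((R*R + (2 - 1*(-4)²)*W) + W) = -5 + ((R² + (2 - 1*16)*W) + W) = -5 + ((R² + (2 - 16)*W) + W) = -5 + ((R² - 14*W) + W) = -5 + (R² - 13*W) = -5 + R² - 13*W)
s(y) = -12 (s(y) = -12 + 2*0 = -12 + 0 = -12)
-510*s(q(6, -2)) = -510*(-12) = 6120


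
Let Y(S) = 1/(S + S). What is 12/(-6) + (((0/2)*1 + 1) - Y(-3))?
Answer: -⅚ ≈ -0.83333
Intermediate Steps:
Y(S) = 1/(2*S)
12/(-6) + (((0/2)*1 + 1) - Y(-3)) = 12/(-6) + (((0/2)*1 + 1) - 1/(2*(-3))) = -⅙*12 + (((0*(½))*1 + 1) - (-1)/(2*3)) = -2 + ((0*1 + 1) - 1*(-⅙)) = -2 + ((0 + 1) + ⅙) = -2 + (1 + ⅙) = -2 + 7/6 = -⅚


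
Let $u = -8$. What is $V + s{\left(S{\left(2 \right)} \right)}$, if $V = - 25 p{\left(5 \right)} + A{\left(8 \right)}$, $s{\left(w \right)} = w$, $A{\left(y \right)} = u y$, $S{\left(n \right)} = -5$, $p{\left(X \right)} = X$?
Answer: $-194$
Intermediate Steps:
$A{\left(y \right)} = - 8 y$
$V = -189$ ($V = \left(-25\right) 5 - 64 = -125 - 64 = -189$)
$V + s{\left(S{\left(2 \right)} \right)} = -189 - 5 = -194$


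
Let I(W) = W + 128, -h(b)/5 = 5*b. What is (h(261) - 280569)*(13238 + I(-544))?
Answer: -3681119268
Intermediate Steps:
h(b) = -25*b
I(W) = 128 + W
(h(261) - 280569)*(13238 + I(-544)) = (-25*261 - 280569)*(13238 + (128 - 544)) = (-6525 - 280569)*(13238 - 416) = -287094*12822 = -3681119268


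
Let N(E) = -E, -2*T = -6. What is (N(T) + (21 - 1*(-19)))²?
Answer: 1369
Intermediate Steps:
T = 3 (T = -½*(-6) = 3)
(N(T) + (21 - 1*(-19)))² = (-1*3 + (21 - 1*(-19)))² = (-3 + (21 + 19))² = (-3 + 40)² = 37² = 1369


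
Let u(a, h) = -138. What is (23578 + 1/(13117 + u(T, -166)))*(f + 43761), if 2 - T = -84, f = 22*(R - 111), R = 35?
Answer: 12880027924807/12979 ≈ 9.9237e+8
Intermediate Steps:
f = -1672 (f = 22*(35 - 111) = 22*(-76) = -1672)
T = 86 (T = 2 - 1*(-84) = 2 + 84 = 86)
(23578 + 1/(13117 + u(T, -166)))*(f + 43761) = (23578 + 1/(13117 - 138))*(-1672 + 43761) = (23578 + 1/12979)*42089 = (306018863/12979)*42089 = 12880027924807/12979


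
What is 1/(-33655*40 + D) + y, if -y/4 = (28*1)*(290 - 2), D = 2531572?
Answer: -38235359231/1185372 ≈ -32256.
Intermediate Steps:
y = -32256 (y = -4*28*1*(290 - 2) = -112*288 = -4*8064 = -32256)
1/(-33655*40 + D) + y = 1/(-33655*40 + 2531572) - 32256 = 1/(-1346200 + 2531572) - 32256 = 1/1185372 - 32256 = -38235359231/1185372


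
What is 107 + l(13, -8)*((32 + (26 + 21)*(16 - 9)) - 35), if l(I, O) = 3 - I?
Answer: -3153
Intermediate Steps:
107 + l(13, -8)*((32 + (26 + 21)*(16 - 9)) - 35) = 107 + (3 - 1*13)*((32 + (26 + 21)*(16 - 9)) - 35) = 107 + (3 - 13)*((32 + 47*7) - 35) = 107 - 10*((32 + 329) - 35) = 107 - 10*(361 - 35) = 107 - 10*326 = 107 - 3260 = -3153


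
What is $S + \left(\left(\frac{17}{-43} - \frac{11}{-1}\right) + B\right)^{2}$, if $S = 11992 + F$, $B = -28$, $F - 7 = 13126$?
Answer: $\frac{47015629}{1849} \approx 25428.0$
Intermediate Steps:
$F = 13133$ ($F = 7 + 13126 = 13133$)
$S = 25125$ ($S = 11992 + 13133 = 25125$)
$S + \left(\left(\frac{17}{-43} - \frac{11}{-1}\right) + B\right)^{2} = 25125 + \left(\left(\frac{17}{-43} - \frac{11}{-1}\right) - 28\right)^{2} = 25125 + \left(\left(17 \left(- \frac{1}{43}\right) - -11\right) - 28\right)^{2} = 25125 + \left(\left(- \frac{17}{43} + 11\right) - 28\right)^{2} = 25125 + \left(\frac{456}{43} - 28\right)^{2} = 25125 + \left(- \frac{748}{43}\right)^{2} = 25125 + \frac{559504}{1849} = \frac{47015629}{1849}$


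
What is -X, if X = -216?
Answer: 216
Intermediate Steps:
-X = -1*(-216) = 216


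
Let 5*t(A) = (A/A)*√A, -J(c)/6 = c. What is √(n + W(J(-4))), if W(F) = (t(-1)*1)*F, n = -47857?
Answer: √(-1196425 + 120*I)/5 ≈ 0.010971 + 218.76*I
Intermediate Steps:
J(c) = -6*c
t(A) = √A/5 (t(A) = ((A/A)*√A)/5 = (1*√A)/5 = √A/5)
W(F) = I*F/5 (W(F) = ((√(-1)/5)*1)*F = ((I/5)*1)*F = (I/5)*F = I*F/5)
√(n + W(J(-4))) = √(-47857 + I*(-6*(-4))/5) = √(-47857 + (⅕)*I*24) = √(-47857 + 24*I/5)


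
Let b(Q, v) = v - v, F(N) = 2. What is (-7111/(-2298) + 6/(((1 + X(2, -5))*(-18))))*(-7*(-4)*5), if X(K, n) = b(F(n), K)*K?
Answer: 148050/383 ≈ 386.55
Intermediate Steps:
b(Q, v) = 0
X(K, n) = 0 (X(K, n) = 0*K = 0)
(-7111/(-2298) + 6/(((1 + X(2, -5))*(-18))))*(-7*(-4)*5) = (-7111/(-2298) + 6/(((1 + 0)*(-18))))*(-7*(-4)*5) = (-7111*(-1/2298) + 6/((1*(-18))))*(28*5) = (7111/2298 + 6/(-18))*140 = (7111/2298 + 6*(-1/18))*140 = (7111/2298 - ⅓)*140 = (2115/766)*140 = 148050/383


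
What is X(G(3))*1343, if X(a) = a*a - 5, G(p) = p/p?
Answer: -5372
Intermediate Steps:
G(p) = 1
X(a) = -5 + a² (X(a) = a² - 5 = -5 + a²)
X(G(3))*1343 = (-5 + 1²)*1343 = (-5 + 1)*1343 = -4*1343 = -5372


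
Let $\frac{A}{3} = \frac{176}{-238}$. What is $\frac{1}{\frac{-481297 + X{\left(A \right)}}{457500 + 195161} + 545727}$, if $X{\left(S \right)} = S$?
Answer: $\frac{77666659}{42384735541486} \approx 1.8324 \cdot 10^{-6}$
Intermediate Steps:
$A = - \frac{264}{119}$ ($A = 3 \frac{176}{-238} = 3 \cdot 176 \left(- \frac{1}{238}\right) = 3 \left(- \frac{88}{119}\right) = - \frac{264}{119} \approx -2.2185$)
$\frac{1}{\frac{-481297 + X{\left(A \right)}}{457500 + 195161} + 545727} = \frac{1}{\frac{-481297 - \frac{264}{119}}{457500 + 195161} + 545727} = \frac{1}{- \frac{57274607}{119 \cdot 652661} + 545727} = \frac{1}{\left(- \frac{57274607}{119}\right) \frac{1}{652661} + 545727} = \frac{1}{- \frac{57274607}{77666659} + 545727} = \frac{1}{\frac{42384735541486}{77666659}} = \frac{77666659}{42384735541486}$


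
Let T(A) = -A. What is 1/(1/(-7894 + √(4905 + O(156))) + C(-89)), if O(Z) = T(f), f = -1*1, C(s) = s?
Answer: -5545627264/493561529063 + √4906/493561529063 ≈ -0.011236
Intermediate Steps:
f = -1
O(Z) = 1 (O(Z) = -1*(-1) = 1)
1/(1/(-7894 + √(4905 + O(156))) + C(-89)) = 1/(1/(-7894 + √(4905 + 1)) - 89) = 1/(1/(-7894 + √4906) - 89) = 1/(-89 + 1/(-7894 + √4906))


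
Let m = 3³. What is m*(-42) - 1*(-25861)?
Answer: 24727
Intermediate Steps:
m = 27
m*(-42) - 1*(-25861) = 27*(-42) - 1*(-25861) = -1134 + 25861 = 24727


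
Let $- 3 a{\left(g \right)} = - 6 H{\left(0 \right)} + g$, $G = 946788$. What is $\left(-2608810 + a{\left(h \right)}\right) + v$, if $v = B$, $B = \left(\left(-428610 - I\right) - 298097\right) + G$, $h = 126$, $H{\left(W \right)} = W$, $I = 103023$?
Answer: $-2491794$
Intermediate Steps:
$a{\left(g \right)} = - \frac{g}{3}$ ($a{\left(g \right)} = - \frac{\left(-6\right) 0 + g}{3} = - \frac{0 + g}{3} = - \frac{g}{3}$)
$B = 117058$ ($B = \left(\left(-428610 - 103023\right) - 298097\right) + 946788 = \left(-531633 - 298097\right) + 946788 = -829730 + 946788 = 117058$)
$v = 117058$
$\left(-2608810 + a{\left(h \right)}\right) + v = \left(-2608810 - 42\right) + 117058 = -2608852 + 117058 = -2491794$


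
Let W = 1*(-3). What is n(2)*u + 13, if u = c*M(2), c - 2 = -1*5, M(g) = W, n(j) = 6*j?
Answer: 121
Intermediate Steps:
W = -3
M(g) = -3
c = -3 (c = 2 - 1*5 = 2 - 5 = -3)
u = 9 (u = -3*(-3) = 9)
n(2)*u + 13 = (6*2)*9 + 13 = 12*9 + 13 = 108 + 13 = 121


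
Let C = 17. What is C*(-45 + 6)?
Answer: -663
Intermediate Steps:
C*(-45 + 6) = 17*(-45 + 6) = 17*(-39) = -663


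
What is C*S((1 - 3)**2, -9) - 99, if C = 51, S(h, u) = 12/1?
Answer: 513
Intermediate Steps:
S(h, u) = 12 (S(h, u) = 12*1 = 12)
C*S((1 - 3)**2, -9) - 99 = 51*12 - 99 = 612 - 99 = 513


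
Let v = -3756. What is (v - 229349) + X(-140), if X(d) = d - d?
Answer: -233105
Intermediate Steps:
X(d) = 0
(v - 229349) + X(-140) = (-3756 - 229349) + 0 = -233105 + 0 = -233105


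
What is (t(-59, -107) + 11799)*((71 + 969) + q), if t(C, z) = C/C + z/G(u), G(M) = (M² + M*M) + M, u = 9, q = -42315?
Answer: -83280278575/171 ≈ -4.8702e+8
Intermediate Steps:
G(M) = M + 2*M² (G(M) = (M² + M²) + M = 2*M² + M = M + 2*M²)
t(C, z) = 1 + z/171 (t(C, z) = C/C + z/((9*(1 + 2*9))) = 1 + z/((9*(1 + 18))) = 1 + z/((9*19)) = 1 + z/171)
(t(-59, -107) + 11799)*((71 + 969) + q) = ((1 + (1/171)*(-107)) + 11799)*((71 + 969) - 42315) = ((1 - 107/171) + 11799)*(1040 - 42315) = (64/171 + 11799)*(-41275) = (2017693/171)*(-41275) = -83280278575/171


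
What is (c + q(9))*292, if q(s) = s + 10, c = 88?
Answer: 31244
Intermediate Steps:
q(s) = 10 + s
(c + q(9))*292 = (88 + (10 + 9))*292 = (88 + 19)*292 = 107*292 = 31244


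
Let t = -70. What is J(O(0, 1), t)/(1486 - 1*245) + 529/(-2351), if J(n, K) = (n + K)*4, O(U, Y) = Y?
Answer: -1305365/2917591 ≈ -0.44741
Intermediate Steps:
J(n, K) = 4*K + 4*n (J(n, K) = (K + n)*4 = 4*K + 4*n)
J(O(0, 1), t)/(1486 - 1*245) + 529/(-2351) = (4*(-70) + 4*1)/(1486 - 1*245) + 529/(-2351) = (-280 + 4)/(1486 - 245) + 529*(-1/2351) = -276/1241 - 529/2351 = -1305365/2917591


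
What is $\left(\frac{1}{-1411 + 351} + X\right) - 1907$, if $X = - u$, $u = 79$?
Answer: $- \frac{2105161}{1060} \approx -1986.0$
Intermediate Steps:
$X = -79$ ($X = \left(-1\right) 79 = -79$)
$\left(\frac{1}{-1411 + 351} + X\right) - 1907 = \left(\frac{1}{-1411 + 351} - 79\right) - 1907 = \left(\frac{1}{-1060} - 79\right) - 1907 = \left(- \frac{1}{1060} - 79\right) - 1907 = - \frac{83741}{1060} - 1907 = - \frac{2105161}{1060}$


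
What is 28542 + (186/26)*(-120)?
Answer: 359886/13 ≈ 27684.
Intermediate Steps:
28542 + (186/26)*(-120) = 28542 + (186*(1/26))*(-120) = 28542 + (93/13)*(-120) = 28542 - 11160/13 = 359886/13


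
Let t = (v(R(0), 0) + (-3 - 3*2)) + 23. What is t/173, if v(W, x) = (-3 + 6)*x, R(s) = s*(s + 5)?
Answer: 14/173 ≈ 0.080925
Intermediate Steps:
R(s) = s*(5 + s)
v(W, x) = 3*x
t = 14 (t = (3*0 + (-3 - 3*2)) + 23 = (0 + (-3 - 6)) + 23 = (0 - 9) + 23 = -9 + 23 = 14)
t/173 = 14/173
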